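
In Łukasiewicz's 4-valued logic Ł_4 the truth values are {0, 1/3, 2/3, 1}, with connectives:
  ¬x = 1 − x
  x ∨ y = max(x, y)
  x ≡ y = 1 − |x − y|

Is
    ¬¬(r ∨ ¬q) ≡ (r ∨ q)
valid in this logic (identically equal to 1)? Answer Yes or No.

No

Counterexample: take q = 0, r = 0.
¬q = ¬0 = 1
r ∨ ¬q = 0 ∨ 1 = 1
¬(r ∨ ¬q) = ¬1 = 0
¬¬(r ∨ ¬q) = ¬0 = 1
r ∨ q = 0 ∨ 0 = 0
¬¬(r ∨ ¬q) ≡ (r ∨ q) = 1 ≡ 0 = 0
This gives 0 ≠ 1.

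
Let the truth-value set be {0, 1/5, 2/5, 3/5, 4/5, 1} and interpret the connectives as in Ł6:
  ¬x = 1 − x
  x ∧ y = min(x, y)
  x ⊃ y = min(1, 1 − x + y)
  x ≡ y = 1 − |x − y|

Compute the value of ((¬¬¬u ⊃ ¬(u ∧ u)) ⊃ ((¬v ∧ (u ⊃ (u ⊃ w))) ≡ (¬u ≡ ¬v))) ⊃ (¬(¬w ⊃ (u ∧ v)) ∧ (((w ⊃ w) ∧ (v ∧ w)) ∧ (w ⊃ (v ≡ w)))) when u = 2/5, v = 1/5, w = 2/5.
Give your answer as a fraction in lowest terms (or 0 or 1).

¬u = ¬2/5 = 3/5
¬¬u = ¬3/5 = 2/5
¬¬¬u = ¬2/5 = 3/5
u ∧ u = 2/5 ∧ 2/5 = 2/5
¬(u ∧ u) = ¬2/5 = 3/5
¬¬¬u ⊃ ¬(u ∧ u) = 3/5 ⊃ 3/5 = 1
¬v = ¬1/5 = 4/5
u ⊃ w = 2/5 ⊃ 2/5 = 1
u ⊃ (u ⊃ w) = 2/5 ⊃ 1 = 1
¬v ∧ (u ⊃ (u ⊃ w)) = 4/5 ∧ 1 = 4/5
¬u = ¬2/5 = 3/5
¬v = ¬1/5 = 4/5
¬u ≡ ¬v = 3/5 ≡ 4/5 = 4/5
(¬v ∧ (u ⊃ (u ⊃ w))) ≡ (¬u ≡ ¬v) = 4/5 ≡ 4/5 = 1
(¬¬¬u ⊃ ¬(u ∧ u)) ⊃ ((¬v ∧ (u ⊃ (u ⊃ w))) ≡ (¬u ≡ ¬v)) = 1 ⊃ 1 = 1
¬w = ¬2/5 = 3/5
u ∧ v = 2/5 ∧ 1/5 = 1/5
¬w ⊃ (u ∧ v) = 3/5 ⊃ 1/5 = 3/5
¬(¬w ⊃ (u ∧ v)) = ¬3/5 = 2/5
w ⊃ w = 2/5 ⊃ 2/5 = 1
v ∧ w = 1/5 ∧ 2/5 = 1/5
(w ⊃ w) ∧ (v ∧ w) = 1 ∧ 1/5 = 1/5
v ≡ w = 1/5 ≡ 2/5 = 4/5
w ⊃ (v ≡ w) = 2/5 ⊃ 4/5 = 1
((w ⊃ w) ∧ (v ∧ w)) ∧ (w ⊃ (v ≡ w)) = 1/5 ∧ 1 = 1/5
¬(¬w ⊃ (u ∧ v)) ∧ (((w ⊃ w) ∧ (v ∧ w)) ∧ (w ⊃ (v ≡ w))) = 2/5 ∧ 1/5 = 1/5
((¬¬¬u ⊃ ¬(u ∧ u)) ⊃ ((¬v ∧ (u ⊃ (u ⊃ w))) ≡ (¬u ≡ ¬v))) ⊃ (¬(¬w ⊃ (u ∧ v)) ∧ (((w ⊃ w) ∧ (v ∧ w)) ∧ (w ⊃ (v ≡ w)))) = 1 ⊃ 1/5 = 1/5

1/5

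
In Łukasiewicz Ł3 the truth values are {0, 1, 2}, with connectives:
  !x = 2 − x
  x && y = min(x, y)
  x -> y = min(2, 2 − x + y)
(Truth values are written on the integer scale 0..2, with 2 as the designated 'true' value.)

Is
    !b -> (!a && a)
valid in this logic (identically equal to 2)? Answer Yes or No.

Counterexample: take a = 0, b = 0.
!b = !0 = 2
!a = !0 = 2
!a && a = 2 && 0 = 0
!b -> (!a && a) = 2 -> 0 = 0
This gives 0 ≠ 2.

No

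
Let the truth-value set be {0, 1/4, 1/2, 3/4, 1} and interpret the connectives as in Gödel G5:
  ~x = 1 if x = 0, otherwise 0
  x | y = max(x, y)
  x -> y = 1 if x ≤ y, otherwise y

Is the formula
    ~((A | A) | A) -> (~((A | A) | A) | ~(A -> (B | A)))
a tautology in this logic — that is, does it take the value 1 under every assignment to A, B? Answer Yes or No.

Yes

At A = 1/2, B = 1/2, for instance:
A | A = 1/2 | 1/2 = 1/2
(A | A) | A = 1/2 | 1/2 = 1/2
~((A | A) | A) = ~1/2 = 0
B | A = 1/2 | 1/2 = 1/2
A -> (B | A) = 1/2 -> 1/2 = 1
~(A -> (B | A)) = ~1 = 0
~((A | A) | A) | ~(A -> (B | A)) = 0 | 0 = 0
~((A | A) | A) -> (~((A | A) | A) | ~(A -> (B | A))) = 0 -> 0 = 1
and checking the remaining 24 assignments likewise gives ≥ 1 in every case.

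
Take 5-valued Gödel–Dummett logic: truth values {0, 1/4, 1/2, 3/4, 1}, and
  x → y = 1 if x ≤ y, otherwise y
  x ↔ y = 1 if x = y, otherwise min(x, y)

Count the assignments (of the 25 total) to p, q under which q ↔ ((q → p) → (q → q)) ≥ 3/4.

10

value 1: 5 assignments (counts)
value 3/4: 5 assignments (counts)
value 1/2: 5 assignments
value 1/4: 5 assignments
value 0: 5 assignments
So 10 of the 25 assignments meet the threshold.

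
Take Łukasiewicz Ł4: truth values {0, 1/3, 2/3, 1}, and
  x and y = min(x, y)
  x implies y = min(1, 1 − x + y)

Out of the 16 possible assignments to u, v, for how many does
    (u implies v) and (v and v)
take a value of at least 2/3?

8

u = 0, v = 0 ↦ 0  <
u = 0, v = 1/3 ↦ 1/3  <
u = 0, v = 2/3 ↦ 2/3  ≥
u = 0, v = 1 ↦ 1  ≥
u = 1/3, v = 0 ↦ 0  <
u = 1/3, v = 1/3 ↦ 1/3  <
u = 1/3, v = 2/3 ↦ 2/3  ≥
u = 1/3, v = 1 ↦ 1  ≥
u = 2/3, v = 0 ↦ 0  <
u = 2/3, v = 1/3 ↦ 1/3  <
u = 2/3, v = 2/3 ↦ 2/3  ≥
u = 2/3, v = 1 ↦ 1  ≥
u = 1, v = 0 ↦ 0  <
u = 1, v = 1/3 ↦ 1/3  <
u = 1, v = 2/3 ↦ 2/3  ≥
u = 1, v = 1 ↦ 1  ≥
So 8 of the 16 assignments meet the threshold.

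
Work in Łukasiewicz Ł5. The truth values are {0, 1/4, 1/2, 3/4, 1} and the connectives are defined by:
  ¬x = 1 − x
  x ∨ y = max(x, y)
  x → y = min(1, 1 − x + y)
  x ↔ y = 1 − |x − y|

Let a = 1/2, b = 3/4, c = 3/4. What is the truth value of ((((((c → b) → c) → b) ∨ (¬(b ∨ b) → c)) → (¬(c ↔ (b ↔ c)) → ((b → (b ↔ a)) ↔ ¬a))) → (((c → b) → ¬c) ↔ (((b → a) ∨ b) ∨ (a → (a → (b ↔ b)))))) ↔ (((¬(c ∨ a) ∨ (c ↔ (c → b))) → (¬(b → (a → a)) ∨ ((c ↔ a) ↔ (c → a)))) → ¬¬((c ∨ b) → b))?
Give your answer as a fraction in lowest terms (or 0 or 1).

1/4

c → b = 3/4 → 3/4 = 1
(c → b) → c = 1 → 3/4 = 3/4
((c → b) → c) → b = 3/4 → 3/4 = 1
b ∨ b = 3/4 ∨ 3/4 = 3/4
¬(b ∨ b) = ¬3/4 = 1/4
¬(b ∨ b) → c = 1/4 → 3/4 = 1
(((c → b) → c) → b) ∨ (¬(b ∨ b) → c) = 1 ∨ 1 = 1
b ↔ c = 3/4 ↔ 3/4 = 1
c ↔ (b ↔ c) = 3/4 ↔ 1 = 3/4
¬(c ↔ (b ↔ c)) = ¬3/4 = 1/4
b ↔ a = 3/4 ↔ 1/2 = 3/4
b → (b ↔ a) = 3/4 → 3/4 = 1
¬a = ¬1/2 = 1/2
(b → (b ↔ a)) ↔ ¬a = 1 ↔ 1/2 = 1/2
¬(c ↔ (b ↔ c)) → ((b → (b ↔ a)) ↔ ¬a) = 1/4 → 1/2 = 1
((((c → b) → c) → b) ∨ (¬(b ∨ b) → c)) → (¬(c ↔ (b ↔ c)) → ((b → (b ↔ a)) ↔ ¬a)) = 1 → 1 = 1
c → b = 3/4 → 3/4 = 1
¬c = ¬3/4 = 1/4
(c → b) → ¬c = 1 → 1/4 = 1/4
b → a = 3/4 → 1/2 = 3/4
(b → a) ∨ b = 3/4 ∨ 3/4 = 3/4
b ↔ b = 3/4 ↔ 3/4 = 1
a → (b ↔ b) = 1/2 → 1 = 1
a → (a → (b ↔ b)) = 1/2 → 1 = 1
((b → a) ∨ b) ∨ (a → (a → (b ↔ b))) = 3/4 ∨ 1 = 1
((c → b) → ¬c) ↔ (((b → a) ∨ b) ∨ (a → (a → (b ↔ b)))) = 1/4 ↔ 1 = 1/4
(((((c → b) → c) → b) ∨ (¬(b ∨ b) → c)) → (¬(c ↔ (b ↔ c)) → ((b → (b ↔ a)) ↔ ¬a))) → (((c → b) → ¬c) ↔ (((b → a) ∨ b) ∨ (a → (a → (b ↔ b))))) = 1 → 1/4 = 1/4
c ∨ a = 3/4 ∨ 1/2 = 3/4
¬(c ∨ a) = ¬3/4 = 1/4
c → b = 3/4 → 3/4 = 1
c ↔ (c → b) = 3/4 ↔ 1 = 3/4
¬(c ∨ a) ∨ (c ↔ (c → b)) = 1/4 ∨ 3/4 = 3/4
a → a = 1/2 → 1/2 = 1
b → (a → a) = 3/4 → 1 = 1
¬(b → (a → a)) = ¬1 = 0
c ↔ a = 3/4 ↔ 1/2 = 3/4
c → a = 3/4 → 1/2 = 3/4
(c ↔ a) ↔ (c → a) = 3/4 ↔ 3/4 = 1
¬(b → (a → a)) ∨ ((c ↔ a) ↔ (c → a)) = 0 ∨ 1 = 1
(¬(c ∨ a) ∨ (c ↔ (c → b))) → (¬(b → (a → a)) ∨ ((c ↔ a) ↔ (c → a))) = 3/4 → 1 = 1
c ∨ b = 3/4 ∨ 3/4 = 3/4
(c ∨ b) → b = 3/4 → 3/4 = 1
¬((c ∨ b) → b) = ¬1 = 0
¬¬((c ∨ b) → b) = ¬0 = 1
((¬(c ∨ a) ∨ (c ↔ (c → b))) → (¬(b → (a → a)) ∨ ((c ↔ a) ↔ (c → a)))) → ¬¬((c ∨ b) → b) = 1 → 1 = 1
((((((c → b) → c) → b) ∨ (¬(b ∨ b) → c)) → (¬(c ↔ (b ↔ c)) → ((b → (b ↔ a)) ↔ ¬a))) → (((c → b) → ¬c) ↔ (((b → a) ∨ b) ∨ (a → (a → (b ↔ b)))))) ↔ (((¬(c ∨ a) ∨ (c ↔ (c → b))) → (¬(b → (a → a)) ∨ ((c ↔ a) ↔ (c → a)))) → ¬¬((c ∨ b) → b)) = 1/4 ↔ 1 = 1/4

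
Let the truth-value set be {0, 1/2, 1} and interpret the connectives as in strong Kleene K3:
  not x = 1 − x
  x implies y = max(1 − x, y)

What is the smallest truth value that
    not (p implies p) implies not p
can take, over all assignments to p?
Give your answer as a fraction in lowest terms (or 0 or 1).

Take p = 1/2:
p implies p = 1/2 implies 1/2 = 1/2
not (p implies p) = not 1/2 = 1/2
not p = not 1/2 = 1/2
not (p implies p) implies not p = 1/2 implies 1/2 = 1/2
No assignment yields a value below 1/2, so this is the minimum.

1/2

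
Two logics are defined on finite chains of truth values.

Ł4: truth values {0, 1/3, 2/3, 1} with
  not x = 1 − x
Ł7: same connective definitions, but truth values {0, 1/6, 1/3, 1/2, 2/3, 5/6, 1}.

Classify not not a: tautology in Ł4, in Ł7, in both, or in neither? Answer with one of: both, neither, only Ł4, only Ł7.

neither

In Ł4: at a = 0 the value is 0 — not a tautology.
In Ł7: at a = 0 the value is 0 — not a tautology.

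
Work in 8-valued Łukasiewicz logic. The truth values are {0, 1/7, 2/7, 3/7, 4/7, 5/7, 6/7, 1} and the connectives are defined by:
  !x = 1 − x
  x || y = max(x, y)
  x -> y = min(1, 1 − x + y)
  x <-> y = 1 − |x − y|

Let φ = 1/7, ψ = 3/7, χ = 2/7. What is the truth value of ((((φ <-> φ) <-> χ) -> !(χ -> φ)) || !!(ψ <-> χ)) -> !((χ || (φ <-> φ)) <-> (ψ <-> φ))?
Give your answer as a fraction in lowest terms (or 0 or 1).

φ <-> φ = 1/7 <-> 1/7 = 1
(φ <-> φ) <-> χ = 1 <-> 2/7 = 2/7
χ -> φ = 2/7 -> 1/7 = 6/7
!(χ -> φ) = !6/7 = 1/7
((φ <-> φ) <-> χ) -> !(χ -> φ) = 2/7 -> 1/7 = 6/7
ψ <-> χ = 3/7 <-> 2/7 = 6/7
!(ψ <-> χ) = !6/7 = 1/7
!!(ψ <-> χ) = !1/7 = 6/7
(((φ <-> φ) <-> χ) -> !(χ -> φ)) || !!(ψ <-> χ) = 6/7 || 6/7 = 6/7
φ <-> φ = 1/7 <-> 1/7 = 1
χ || (φ <-> φ) = 2/7 || 1 = 1
ψ <-> φ = 3/7 <-> 1/7 = 5/7
(χ || (φ <-> φ)) <-> (ψ <-> φ) = 1 <-> 5/7 = 5/7
!((χ || (φ <-> φ)) <-> (ψ <-> φ)) = !5/7 = 2/7
((((φ <-> φ) <-> χ) -> !(χ -> φ)) || !!(ψ <-> χ)) -> !((χ || (φ <-> φ)) <-> (ψ <-> φ)) = 6/7 -> 2/7 = 3/7

3/7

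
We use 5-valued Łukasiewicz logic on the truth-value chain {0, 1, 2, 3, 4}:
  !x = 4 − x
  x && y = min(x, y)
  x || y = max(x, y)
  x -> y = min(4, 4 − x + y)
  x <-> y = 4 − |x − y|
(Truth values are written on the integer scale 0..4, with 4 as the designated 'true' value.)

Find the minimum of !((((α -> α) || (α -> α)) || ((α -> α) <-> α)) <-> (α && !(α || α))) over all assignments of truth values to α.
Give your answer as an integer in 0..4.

2

Take α = 2:
α -> α = 2 -> 2 = 4
α -> α = 2 -> 2 = 4
(α -> α) || (α -> α) = 4 || 4 = 4
α -> α = 2 -> 2 = 4
(α -> α) <-> α = 4 <-> 2 = 2
((α -> α) || (α -> α)) || ((α -> α) <-> α) = 4 || 2 = 4
α || α = 2 || 2 = 2
!(α || α) = !2 = 2
α && !(α || α) = 2 && 2 = 2
(((α -> α) || (α -> α)) || ((α -> α) <-> α)) <-> (α && !(α || α)) = 4 <-> 2 = 2
!((((α -> α) || (α -> α)) || ((α -> α) <-> α)) <-> (α && !(α || α))) = !2 = 2
No assignment yields a value below 2, so this is the minimum.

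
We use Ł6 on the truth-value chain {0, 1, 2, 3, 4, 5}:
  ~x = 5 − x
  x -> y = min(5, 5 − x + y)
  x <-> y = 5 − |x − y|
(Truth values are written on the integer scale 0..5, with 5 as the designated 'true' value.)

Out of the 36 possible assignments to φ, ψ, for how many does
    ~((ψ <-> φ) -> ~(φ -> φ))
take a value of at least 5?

value 5: 6 assignments (counts)
value 4: 10 assignments
value 3: 8 assignments
value 2: 6 assignments
value 1: 4 assignments
value 0: 2 assignments
So 6 of the 36 assignments meet the threshold.

6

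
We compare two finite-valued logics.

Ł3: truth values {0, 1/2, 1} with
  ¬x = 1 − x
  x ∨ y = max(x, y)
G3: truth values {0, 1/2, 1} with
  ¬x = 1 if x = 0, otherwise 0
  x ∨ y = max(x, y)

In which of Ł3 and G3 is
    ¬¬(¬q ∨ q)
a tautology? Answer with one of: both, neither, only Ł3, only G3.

In Ł3: at q = 1/2 the value is 1/2 — not a tautology.
In G3: every assignment gives 1 — tautology.

only G3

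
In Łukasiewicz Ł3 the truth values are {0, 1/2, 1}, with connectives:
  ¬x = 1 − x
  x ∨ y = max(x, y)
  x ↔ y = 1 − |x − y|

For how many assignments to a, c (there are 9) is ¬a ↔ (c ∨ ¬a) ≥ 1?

6

a = 0, c = 0 ↦ 1  ≥
a = 0, c = 1/2 ↦ 1  ≥
a = 0, c = 1 ↦ 1  ≥
a = 1/2, c = 0 ↦ 1  ≥
a = 1/2, c = 1/2 ↦ 1  ≥
a = 1/2, c = 1 ↦ 1/2  <
a = 1, c = 0 ↦ 1  ≥
a = 1, c = 1/2 ↦ 1/2  <
a = 1, c = 1 ↦ 0  <
So 6 of the 9 assignments meet the threshold.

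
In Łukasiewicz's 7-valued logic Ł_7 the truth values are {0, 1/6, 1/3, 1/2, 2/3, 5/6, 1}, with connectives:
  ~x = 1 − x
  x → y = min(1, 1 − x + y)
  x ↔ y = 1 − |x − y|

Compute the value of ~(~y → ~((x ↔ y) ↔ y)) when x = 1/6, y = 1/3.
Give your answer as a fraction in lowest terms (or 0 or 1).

1/6

~y = ~1/3 = 2/3
x ↔ y = 1/6 ↔ 1/3 = 5/6
(x ↔ y) ↔ y = 5/6 ↔ 1/3 = 1/2
~((x ↔ y) ↔ y) = ~1/2 = 1/2
~y → ~((x ↔ y) ↔ y) = 2/3 → 1/2 = 5/6
~(~y → ~((x ↔ y) ↔ y)) = ~5/6 = 1/6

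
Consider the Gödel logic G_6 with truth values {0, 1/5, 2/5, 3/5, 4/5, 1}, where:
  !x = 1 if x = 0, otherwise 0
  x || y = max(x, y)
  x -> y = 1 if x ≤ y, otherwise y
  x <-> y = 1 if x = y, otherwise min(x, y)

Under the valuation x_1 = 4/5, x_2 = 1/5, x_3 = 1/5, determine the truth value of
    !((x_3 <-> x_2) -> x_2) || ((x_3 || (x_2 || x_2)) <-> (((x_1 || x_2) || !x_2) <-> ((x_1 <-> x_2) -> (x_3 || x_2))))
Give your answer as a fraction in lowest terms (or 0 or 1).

x_3 <-> x_2 = 1/5 <-> 1/5 = 1
(x_3 <-> x_2) -> x_2 = 1 -> 1/5 = 1/5
!((x_3 <-> x_2) -> x_2) = !1/5 = 0
x_2 || x_2 = 1/5 || 1/5 = 1/5
x_3 || (x_2 || x_2) = 1/5 || 1/5 = 1/5
x_1 || x_2 = 4/5 || 1/5 = 4/5
!x_2 = !1/5 = 0
(x_1 || x_2) || !x_2 = 4/5 || 0 = 4/5
x_1 <-> x_2 = 4/5 <-> 1/5 = 1/5
x_3 || x_2 = 1/5 || 1/5 = 1/5
(x_1 <-> x_2) -> (x_3 || x_2) = 1/5 -> 1/5 = 1
((x_1 || x_2) || !x_2) <-> ((x_1 <-> x_2) -> (x_3 || x_2)) = 4/5 <-> 1 = 4/5
(x_3 || (x_2 || x_2)) <-> (((x_1 || x_2) || !x_2) <-> ((x_1 <-> x_2) -> (x_3 || x_2))) = 1/5 <-> 4/5 = 1/5
!((x_3 <-> x_2) -> x_2) || ((x_3 || (x_2 || x_2)) <-> (((x_1 || x_2) || !x_2) <-> ((x_1 <-> x_2) -> (x_3 || x_2)))) = 0 || 1/5 = 1/5

1/5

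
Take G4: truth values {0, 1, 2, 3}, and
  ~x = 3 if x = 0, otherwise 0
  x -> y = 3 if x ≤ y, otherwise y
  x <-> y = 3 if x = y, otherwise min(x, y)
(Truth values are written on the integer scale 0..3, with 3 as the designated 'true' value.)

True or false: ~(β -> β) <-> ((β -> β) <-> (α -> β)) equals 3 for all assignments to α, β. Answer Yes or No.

No

Counterexample: take α = 0, β = 0.
β -> β = 0 -> 0 = 3
~(β -> β) = ~3 = 0
β -> β = 0 -> 0 = 3
α -> β = 0 -> 0 = 3
(β -> β) <-> (α -> β) = 3 <-> 3 = 3
~(β -> β) <-> ((β -> β) <-> (α -> β)) = 0 <-> 3 = 0
This gives 0 ≠ 3.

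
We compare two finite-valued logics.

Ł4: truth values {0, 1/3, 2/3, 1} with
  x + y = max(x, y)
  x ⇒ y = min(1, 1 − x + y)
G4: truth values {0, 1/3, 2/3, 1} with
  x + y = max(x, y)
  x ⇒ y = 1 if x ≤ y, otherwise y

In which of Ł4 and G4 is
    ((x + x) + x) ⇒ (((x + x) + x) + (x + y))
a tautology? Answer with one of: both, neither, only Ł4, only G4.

both

In Ł4: every assignment gives 1 — tautology.
In G4: every assignment gives 1 — tautology.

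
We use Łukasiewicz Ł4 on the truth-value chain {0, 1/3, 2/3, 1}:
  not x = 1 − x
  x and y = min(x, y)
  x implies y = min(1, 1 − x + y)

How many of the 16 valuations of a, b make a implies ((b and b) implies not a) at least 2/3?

14

a = 0, b = 0 ↦ 1  ≥
a = 0, b = 1/3 ↦ 1  ≥
a = 0, b = 2/3 ↦ 1  ≥
a = 0, b = 1 ↦ 1  ≥
a = 1/3, b = 0 ↦ 1  ≥
a = 1/3, b = 1/3 ↦ 1  ≥
a = 1/3, b = 2/3 ↦ 1  ≥
a = 1/3, b = 1 ↦ 1  ≥
a = 2/3, b = 0 ↦ 1  ≥
a = 2/3, b = 1/3 ↦ 1  ≥
a = 2/3, b = 2/3 ↦ 1  ≥
a = 2/3, b = 1 ↦ 2/3  ≥
a = 1, b = 0 ↦ 1  ≥
a = 1, b = 1/3 ↦ 2/3  ≥
a = 1, b = 2/3 ↦ 1/3  <
a = 1, b = 1 ↦ 0  <
So 14 of the 16 assignments meet the threshold.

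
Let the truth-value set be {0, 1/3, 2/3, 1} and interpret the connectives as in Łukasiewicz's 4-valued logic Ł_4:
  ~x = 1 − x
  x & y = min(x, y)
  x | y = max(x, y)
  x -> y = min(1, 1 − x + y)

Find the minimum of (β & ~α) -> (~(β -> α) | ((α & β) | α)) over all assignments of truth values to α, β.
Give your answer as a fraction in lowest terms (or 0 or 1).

Take α = 1/3, β = 2/3:
~α = ~1/3 = 2/3
β & ~α = 2/3 & 2/3 = 2/3
β -> α = 2/3 -> 1/3 = 2/3
~(β -> α) = ~2/3 = 1/3
α & β = 1/3 & 2/3 = 1/3
(α & β) | α = 1/3 | 1/3 = 1/3
~(β -> α) | ((α & β) | α) = 1/3 | 1/3 = 1/3
(β & ~α) -> (~(β -> α) | ((α & β) | α)) = 2/3 -> 1/3 = 2/3
No assignment yields a value below 2/3, so this is the minimum.

2/3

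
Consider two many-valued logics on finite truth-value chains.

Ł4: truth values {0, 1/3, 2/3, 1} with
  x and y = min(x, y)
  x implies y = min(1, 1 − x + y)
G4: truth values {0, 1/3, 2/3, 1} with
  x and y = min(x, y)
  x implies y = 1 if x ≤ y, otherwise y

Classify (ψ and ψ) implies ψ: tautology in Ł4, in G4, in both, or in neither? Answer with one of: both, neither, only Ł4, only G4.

In Ł4: every assignment gives 1 — tautology.
In G4: every assignment gives 1 — tautology.

both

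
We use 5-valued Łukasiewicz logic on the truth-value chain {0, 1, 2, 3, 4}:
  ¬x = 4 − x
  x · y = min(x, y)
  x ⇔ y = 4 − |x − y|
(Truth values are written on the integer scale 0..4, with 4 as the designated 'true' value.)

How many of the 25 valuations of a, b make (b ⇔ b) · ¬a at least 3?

value 4: 5 assignments (counts)
value 3: 5 assignments (counts)
value 2: 5 assignments
value 1: 5 assignments
value 0: 5 assignments
So 10 of the 25 assignments meet the threshold.

10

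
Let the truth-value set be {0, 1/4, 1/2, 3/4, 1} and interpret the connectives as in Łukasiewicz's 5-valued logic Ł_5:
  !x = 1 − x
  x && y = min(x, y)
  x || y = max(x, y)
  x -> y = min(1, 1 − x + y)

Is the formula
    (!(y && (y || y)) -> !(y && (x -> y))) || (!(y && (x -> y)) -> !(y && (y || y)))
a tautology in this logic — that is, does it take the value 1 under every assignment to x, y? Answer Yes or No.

Yes

At x = 1/2, y = 0, for instance:
y || y = 0 || 0 = 0
y && (y || y) = 0 && 0 = 0
!(y && (y || y)) = !0 = 1
x -> y = 1/2 -> 0 = 1/2
y && (x -> y) = 0 && 1/2 = 0
!(y && (x -> y)) = !0 = 1
!(y && (y || y)) -> !(y && (x -> y)) = 1 -> 1 = 1
!(y && (x -> y)) -> !(y && (y || y)) = 1 -> 1 = 1
(!(y && (y || y)) -> !(y && (x -> y))) || (!(y && (x -> y)) -> !(y && (y || y))) = 1 || 1 = 1
and checking the remaining 24 assignments likewise gives ≥ 1 in every case.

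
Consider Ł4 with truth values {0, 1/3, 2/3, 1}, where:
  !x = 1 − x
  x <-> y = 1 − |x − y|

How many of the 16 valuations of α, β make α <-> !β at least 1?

α = 0, β = 0 ↦ 0  <
α = 0, β = 1/3 ↦ 1/3  <
α = 0, β = 2/3 ↦ 2/3  <
α = 0, β = 1 ↦ 1  ≥
α = 1/3, β = 0 ↦ 1/3  <
α = 1/3, β = 1/3 ↦ 2/3  <
α = 1/3, β = 2/3 ↦ 1  ≥
α = 1/3, β = 1 ↦ 2/3  <
α = 2/3, β = 0 ↦ 2/3  <
α = 2/3, β = 1/3 ↦ 1  ≥
α = 2/3, β = 2/3 ↦ 2/3  <
α = 2/3, β = 1 ↦ 1/3  <
α = 1, β = 0 ↦ 1  ≥
α = 1, β = 1/3 ↦ 2/3  <
α = 1, β = 2/3 ↦ 1/3  <
α = 1, β = 1 ↦ 0  <
So 4 of the 16 assignments meet the threshold.

4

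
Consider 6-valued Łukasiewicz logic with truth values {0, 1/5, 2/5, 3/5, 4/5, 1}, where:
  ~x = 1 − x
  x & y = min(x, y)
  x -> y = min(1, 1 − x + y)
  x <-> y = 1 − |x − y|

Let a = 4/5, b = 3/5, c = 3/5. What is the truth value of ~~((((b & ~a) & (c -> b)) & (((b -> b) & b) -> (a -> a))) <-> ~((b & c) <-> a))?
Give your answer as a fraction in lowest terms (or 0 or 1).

~a = ~4/5 = 1/5
b & ~a = 3/5 & 1/5 = 1/5
c -> b = 3/5 -> 3/5 = 1
(b & ~a) & (c -> b) = 1/5 & 1 = 1/5
b -> b = 3/5 -> 3/5 = 1
(b -> b) & b = 1 & 3/5 = 3/5
a -> a = 4/5 -> 4/5 = 1
((b -> b) & b) -> (a -> a) = 3/5 -> 1 = 1
((b & ~a) & (c -> b)) & (((b -> b) & b) -> (a -> a)) = 1/5 & 1 = 1/5
b & c = 3/5 & 3/5 = 3/5
(b & c) <-> a = 3/5 <-> 4/5 = 4/5
~((b & c) <-> a) = ~4/5 = 1/5
(((b & ~a) & (c -> b)) & (((b -> b) & b) -> (a -> a))) <-> ~((b & c) <-> a) = 1/5 <-> 1/5 = 1
~((((b & ~a) & (c -> b)) & (((b -> b) & b) -> (a -> a))) <-> ~((b & c) <-> a)) = ~1 = 0
~~((((b & ~a) & (c -> b)) & (((b -> b) & b) -> (a -> a))) <-> ~((b & c) <-> a)) = ~0 = 1

1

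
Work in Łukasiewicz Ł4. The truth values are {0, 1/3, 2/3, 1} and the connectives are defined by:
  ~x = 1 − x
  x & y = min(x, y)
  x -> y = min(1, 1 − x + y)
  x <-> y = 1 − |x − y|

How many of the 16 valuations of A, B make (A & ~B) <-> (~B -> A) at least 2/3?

A = 0, B = 0 ↦ 1  ≥
A = 0, B = 1/3 ↦ 2/3  ≥
A = 0, B = 2/3 ↦ 1/3  <
A = 0, B = 1 ↦ 0  <
A = 1/3, B = 0 ↦ 1  ≥
A = 1/3, B = 1/3 ↦ 2/3  ≥
A = 1/3, B = 2/3 ↦ 1/3  <
A = 1/3, B = 1 ↦ 0  <
A = 2/3, B = 0 ↦ 1  ≥
A = 2/3, B = 1/3 ↦ 2/3  ≥
A = 2/3, B = 2/3 ↦ 1/3  <
A = 2/3, B = 1 ↦ 0  <
A = 1, B = 0 ↦ 1  ≥
A = 1, B = 1/3 ↦ 2/3  ≥
A = 1, B = 2/3 ↦ 1/3  <
A = 1, B = 1 ↦ 0  <
So 8 of the 16 assignments meet the threshold.

8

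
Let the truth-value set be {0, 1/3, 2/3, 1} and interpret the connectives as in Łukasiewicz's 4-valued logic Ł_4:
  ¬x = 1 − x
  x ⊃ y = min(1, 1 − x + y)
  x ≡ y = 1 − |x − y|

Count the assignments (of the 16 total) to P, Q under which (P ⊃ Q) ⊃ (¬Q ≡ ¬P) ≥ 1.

10

P = 0, Q = 0 ↦ 1  ≥
P = 0, Q = 1/3 ↦ 2/3  <
P = 0, Q = 2/3 ↦ 1/3  <
P = 0, Q = 1 ↦ 0  <
P = 1/3, Q = 0 ↦ 1  ≥
P = 1/3, Q = 1/3 ↦ 1  ≥
P = 1/3, Q = 2/3 ↦ 2/3  <
P = 1/3, Q = 1 ↦ 1/3  <
P = 2/3, Q = 0 ↦ 1  ≥
P = 2/3, Q = 1/3 ↦ 1  ≥
P = 2/3, Q = 2/3 ↦ 1  ≥
P = 2/3, Q = 1 ↦ 2/3  <
P = 1, Q = 0 ↦ 1  ≥
P = 1, Q = 1/3 ↦ 1  ≥
P = 1, Q = 2/3 ↦ 1  ≥
P = 1, Q = 1 ↦ 1  ≥
So 10 of the 16 assignments meet the threshold.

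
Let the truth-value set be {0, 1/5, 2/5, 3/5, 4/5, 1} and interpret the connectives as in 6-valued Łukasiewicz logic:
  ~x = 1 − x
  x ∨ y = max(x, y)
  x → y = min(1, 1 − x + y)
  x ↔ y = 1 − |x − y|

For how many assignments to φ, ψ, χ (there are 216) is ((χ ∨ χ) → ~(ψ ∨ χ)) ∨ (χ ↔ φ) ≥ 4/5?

value 1: 111 assignments (counts)
value 4/5: 54 assignments (counts)
value 3/5: 20 assignments
value 2/5: 18 assignments
value 1/5: 7 assignments
value 0: 6 assignments
So 165 of the 216 assignments meet the threshold.

165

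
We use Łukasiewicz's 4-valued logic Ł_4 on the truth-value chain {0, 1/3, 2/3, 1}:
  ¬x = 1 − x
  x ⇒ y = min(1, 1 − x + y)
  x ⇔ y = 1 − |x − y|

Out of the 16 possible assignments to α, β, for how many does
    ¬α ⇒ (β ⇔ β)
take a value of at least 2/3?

α = 0, β = 0 ↦ 1  ≥
α = 0, β = 1/3 ↦ 1  ≥
α = 0, β = 2/3 ↦ 1  ≥
α = 0, β = 1 ↦ 1  ≥
α = 1/3, β = 0 ↦ 1  ≥
α = 1/3, β = 1/3 ↦ 1  ≥
α = 1/3, β = 2/3 ↦ 1  ≥
α = 1/3, β = 1 ↦ 1  ≥
α = 2/3, β = 0 ↦ 1  ≥
α = 2/3, β = 1/3 ↦ 1  ≥
α = 2/3, β = 2/3 ↦ 1  ≥
α = 2/3, β = 1 ↦ 1  ≥
α = 1, β = 0 ↦ 1  ≥
α = 1, β = 1/3 ↦ 1  ≥
α = 1, β = 2/3 ↦ 1  ≥
α = 1, β = 1 ↦ 1  ≥
So 16 of the 16 assignments meet the threshold.

16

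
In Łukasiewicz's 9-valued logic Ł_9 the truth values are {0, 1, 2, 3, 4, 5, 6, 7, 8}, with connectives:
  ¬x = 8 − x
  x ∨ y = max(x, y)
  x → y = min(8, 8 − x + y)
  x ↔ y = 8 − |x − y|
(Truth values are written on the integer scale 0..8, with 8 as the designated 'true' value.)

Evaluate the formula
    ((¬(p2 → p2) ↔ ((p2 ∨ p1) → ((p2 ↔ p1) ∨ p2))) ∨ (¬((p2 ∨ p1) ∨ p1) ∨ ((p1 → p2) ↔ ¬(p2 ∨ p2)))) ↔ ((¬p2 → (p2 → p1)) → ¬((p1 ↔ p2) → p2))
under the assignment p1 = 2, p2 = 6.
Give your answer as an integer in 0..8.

p2 → p2 = 6 → 6 = 8
¬(p2 → p2) = ¬8 = 0
p2 ∨ p1 = 6 ∨ 2 = 6
p2 ↔ p1 = 6 ↔ 2 = 4
(p2 ↔ p1) ∨ p2 = 4 ∨ 6 = 6
(p2 ∨ p1) → ((p2 ↔ p1) ∨ p2) = 6 → 6 = 8
¬(p2 → p2) ↔ ((p2 ∨ p1) → ((p2 ↔ p1) ∨ p2)) = 0 ↔ 8 = 0
p2 ∨ p1 = 6 ∨ 2 = 6
(p2 ∨ p1) ∨ p1 = 6 ∨ 2 = 6
¬((p2 ∨ p1) ∨ p1) = ¬6 = 2
p1 → p2 = 2 → 6 = 8
p2 ∨ p2 = 6 ∨ 6 = 6
¬(p2 ∨ p2) = ¬6 = 2
(p1 → p2) ↔ ¬(p2 ∨ p2) = 8 ↔ 2 = 2
¬((p2 ∨ p1) ∨ p1) ∨ ((p1 → p2) ↔ ¬(p2 ∨ p2)) = 2 ∨ 2 = 2
(¬(p2 → p2) ↔ ((p2 ∨ p1) → ((p2 ↔ p1) ∨ p2))) ∨ (¬((p2 ∨ p1) ∨ p1) ∨ ((p1 → p2) ↔ ¬(p2 ∨ p2))) = 0 ∨ 2 = 2
¬p2 = ¬6 = 2
p2 → p1 = 6 → 2 = 4
¬p2 → (p2 → p1) = 2 → 4 = 8
p1 ↔ p2 = 2 ↔ 6 = 4
(p1 ↔ p2) → p2 = 4 → 6 = 8
¬((p1 ↔ p2) → p2) = ¬8 = 0
(¬p2 → (p2 → p1)) → ¬((p1 ↔ p2) → p2) = 8 → 0 = 0
((¬(p2 → p2) ↔ ((p2 ∨ p1) → ((p2 ↔ p1) ∨ p2))) ∨ (¬((p2 ∨ p1) ∨ p1) ∨ ((p1 → p2) ↔ ¬(p2 ∨ p2)))) ↔ ((¬p2 → (p2 → p1)) → ¬((p1 ↔ p2) → p2)) = 2 ↔ 0 = 6

6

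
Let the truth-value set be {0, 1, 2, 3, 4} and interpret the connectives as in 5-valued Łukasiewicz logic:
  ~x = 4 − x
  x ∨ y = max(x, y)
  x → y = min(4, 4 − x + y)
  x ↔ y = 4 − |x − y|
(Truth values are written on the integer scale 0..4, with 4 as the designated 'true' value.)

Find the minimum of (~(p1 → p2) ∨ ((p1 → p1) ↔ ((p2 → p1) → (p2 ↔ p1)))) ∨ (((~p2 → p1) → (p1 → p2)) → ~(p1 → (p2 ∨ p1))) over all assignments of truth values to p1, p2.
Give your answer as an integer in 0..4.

Take p1 = 2, p2 = 0:
p1 → p2 = 2 → 0 = 2
~(p1 → p2) = ~2 = 2
p1 → p1 = 2 → 2 = 4
p2 → p1 = 0 → 2 = 4
p2 ↔ p1 = 0 ↔ 2 = 2
(p2 → p1) → (p2 ↔ p1) = 4 → 2 = 2
(p1 → p1) ↔ ((p2 → p1) → (p2 ↔ p1)) = 4 ↔ 2 = 2
~(p1 → p2) ∨ ((p1 → p1) ↔ ((p2 → p1) → (p2 ↔ p1))) = 2 ∨ 2 = 2
~p2 = ~0 = 4
~p2 → p1 = 4 → 2 = 2
p1 → p2 = 2 → 0 = 2
(~p2 → p1) → (p1 → p2) = 2 → 2 = 4
p2 ∨ p1 = 0 ∨ 2 = 2
p1 → (p2 ∨ p1) = 2 → 2 = 4
~(p1 → (p2 ∨ p1)) = ~4 = 0
((~p2 → p1) → (p1 → p2)) → ~(p1 → (p2 ∨ p1)) = 4 → 0 = 0
(~(p1 → p2) ∨ ((p1 → p1) ↔ ((p2 → p1) → (p2 ↔ p1)))) ∨ (((~p2 → p1) → (p1 → p2)) → ~(p1 → (p2 ∨ p1))) = 2 ∨ 0 = 2
No assignment yields a value below 2, so this is the minimum.

2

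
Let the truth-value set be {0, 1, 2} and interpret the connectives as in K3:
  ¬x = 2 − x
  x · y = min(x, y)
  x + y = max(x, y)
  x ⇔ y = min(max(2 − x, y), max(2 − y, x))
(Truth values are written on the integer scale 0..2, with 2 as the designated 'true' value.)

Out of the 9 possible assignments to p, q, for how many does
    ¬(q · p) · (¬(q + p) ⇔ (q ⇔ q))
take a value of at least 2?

1

p = 0, q = 0 ↦ 2  ≥
p = 0, q = 1 ↦ 1  <
p = 0, q = 2 ↦ 0  <
p = 1, q = 0 ↦ 1  <
p = 1, q = 1 ↦ 1  <
p = 1, q = 2 ↦ 0  <
p = 2, q = 0 ↦ 0  <
p = 2, q = 1 ↦ 1  <
p = 2, q = 2 ↦ 0  <
So 1 of the 9 assignments meets the threshold.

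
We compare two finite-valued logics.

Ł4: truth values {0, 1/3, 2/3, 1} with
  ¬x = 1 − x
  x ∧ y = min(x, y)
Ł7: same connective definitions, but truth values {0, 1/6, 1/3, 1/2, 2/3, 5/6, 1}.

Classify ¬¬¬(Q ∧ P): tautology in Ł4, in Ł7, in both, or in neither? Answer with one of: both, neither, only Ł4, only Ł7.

neither

In Ł4: at P = 1/3, Q = 1/3 the value is 2/3 — not a tautology.
In Ł7: at P = 1/6, Q = 1/6 the value is 5/6 — not a tautology.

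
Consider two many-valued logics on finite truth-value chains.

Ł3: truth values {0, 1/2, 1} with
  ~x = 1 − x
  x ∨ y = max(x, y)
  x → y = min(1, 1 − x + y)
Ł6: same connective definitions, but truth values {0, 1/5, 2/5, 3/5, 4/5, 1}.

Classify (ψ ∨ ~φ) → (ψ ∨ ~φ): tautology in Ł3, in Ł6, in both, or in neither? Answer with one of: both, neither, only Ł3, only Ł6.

both

In Ł3: every assignment gives 1 — tautology.
In Ł6: every assignment gives 1 — tautology.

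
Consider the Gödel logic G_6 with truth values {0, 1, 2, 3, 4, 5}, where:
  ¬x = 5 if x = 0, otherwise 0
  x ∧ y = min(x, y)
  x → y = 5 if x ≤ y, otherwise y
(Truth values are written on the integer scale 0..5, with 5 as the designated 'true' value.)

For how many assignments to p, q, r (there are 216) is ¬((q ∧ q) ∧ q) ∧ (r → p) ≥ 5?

21

value 5: 21 assignments (counts)
value 4: 1 assignment
value 3: 2 assignments
value 2: 3 assignments
value 1: 4 assignments
value 0: 185 assignments
So 21 of the 216 assignments meet the threshold.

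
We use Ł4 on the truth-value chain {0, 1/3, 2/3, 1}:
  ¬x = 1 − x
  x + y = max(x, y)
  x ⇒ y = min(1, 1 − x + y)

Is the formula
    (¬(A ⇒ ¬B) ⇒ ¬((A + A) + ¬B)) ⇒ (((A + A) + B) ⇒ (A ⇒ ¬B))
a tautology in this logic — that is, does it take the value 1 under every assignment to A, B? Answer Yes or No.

No

Counterexample: take A = 1/3, B = 1.
¬B = ¬1 = 0
A ⇒ ¬B = 1/3 ⇒ 0 = 2/3
¬(A ⇒ ¬B) = ¬2/3 = 1/3
A + A = 1/3 + 1/3 = 1/3
¬B = ¬1 = 0
(A + A) + ¬B = 1/3 + 0 = 1/3
¬((A + A) + ¬B) = ¬1/3 = 2/3
¬(A ⇒ ¬B) ⇒ ¬((A + A) + ¬B) = 1/3 ⇒ 2/3 = 1
A + A = 1/3 + 1/3 = 1/3
(A + A) + B = 1/3 + 1 = 1
¬B = ¬1 = 0
A ⇒ ¬B = 1/3 ⇒ 0 = 2/3
((A + A) + B) ⇒ (A ⇒ ¬B) = 1 ⇒ 2/3 = 2/3
(¬(A ⇒ ¬B) ⇒ ¬((A + A) + ¬B)) ⇒ (((A + A) + B) ⇒ (A ⇒ ¬B)) = 1 ⇒ 2/3 = 2/3
This gives 2/3 ≠ 1.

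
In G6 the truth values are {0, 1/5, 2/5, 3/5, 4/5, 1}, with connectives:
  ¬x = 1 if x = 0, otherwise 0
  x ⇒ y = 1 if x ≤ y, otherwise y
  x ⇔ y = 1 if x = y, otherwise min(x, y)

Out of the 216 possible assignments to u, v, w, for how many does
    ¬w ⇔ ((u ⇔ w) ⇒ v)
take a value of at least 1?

value 1: 56 assignments (counts)
value 4/5: 1 assignment
value 3/5: 1 assignment
value 2/5: 1 assignment
value 1/5: 1 assignment
value 0: 156 assignments
So 56 of the 216 assignments meet the threshold.

56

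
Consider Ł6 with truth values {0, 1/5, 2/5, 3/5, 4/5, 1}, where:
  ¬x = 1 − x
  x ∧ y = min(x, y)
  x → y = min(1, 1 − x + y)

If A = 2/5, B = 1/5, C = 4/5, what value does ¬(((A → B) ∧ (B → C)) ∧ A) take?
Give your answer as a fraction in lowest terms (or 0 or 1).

3/5

A → B = 2/5 → 1/5 = 4/5
B → C = 1/5 → 4/5 = 1
(A → B) ∧ (B → C) = 4/5 ∧ 1 = 4/5
((A → B) ∧ (B → C)) ∧ A = 4/5 ∧ 2/5 = 2/5
¬(((A → B) ∧ (B → C)) ∧ A) = ¬2/5 = 3/5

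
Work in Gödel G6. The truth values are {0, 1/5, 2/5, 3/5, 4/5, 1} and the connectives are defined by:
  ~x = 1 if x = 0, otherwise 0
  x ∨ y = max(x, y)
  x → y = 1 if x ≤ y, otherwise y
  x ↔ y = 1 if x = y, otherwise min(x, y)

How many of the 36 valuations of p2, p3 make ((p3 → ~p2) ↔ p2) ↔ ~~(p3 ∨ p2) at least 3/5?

4

value 1: 2 assignments (counts)
value 4/5: 1 assignment (counts)
value 3/5: 1 assignment (counts)
value 2/5: 1 assignment
value 1/5: 1 assignment
value 0: 30 assignments
So 4 of the 36 assignments meet the threshold.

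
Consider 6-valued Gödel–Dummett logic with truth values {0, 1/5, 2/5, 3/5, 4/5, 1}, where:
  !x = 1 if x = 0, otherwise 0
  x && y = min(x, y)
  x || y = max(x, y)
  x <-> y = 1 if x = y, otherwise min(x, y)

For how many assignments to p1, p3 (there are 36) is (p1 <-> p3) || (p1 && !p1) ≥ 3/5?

12

value 1: 6 assignments (counts)
value 4/5: 2 assignments (counts)
value 3/5: 4 assignments (counts)
value 2/5: 6 assignments
value 1/5: 8 assignments
value 0: 10 assignments
So 12 of the 36 assignments meet the threshold.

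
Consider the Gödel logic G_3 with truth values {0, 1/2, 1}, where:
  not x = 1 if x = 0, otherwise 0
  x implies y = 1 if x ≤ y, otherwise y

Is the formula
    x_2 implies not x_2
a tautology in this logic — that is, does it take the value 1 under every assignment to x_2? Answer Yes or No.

Counterexample: take x_2 = 1/2.
not x_2 = not 1/2 = 0
x_2 implies not x_2 = 1/2 implies 0 = 0
This gives 0 ≠ 1.

No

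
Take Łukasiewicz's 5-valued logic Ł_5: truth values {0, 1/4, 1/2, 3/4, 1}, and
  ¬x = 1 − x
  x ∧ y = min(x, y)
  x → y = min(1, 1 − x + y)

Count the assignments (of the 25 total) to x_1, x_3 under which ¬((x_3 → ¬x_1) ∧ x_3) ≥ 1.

value 1: 6 assignments (counts)
value 3/4: 7 assignments
value 1/2: 7 assignments
value 1/4: 4 assignments
value 0: 1 assignment
So 6 of the 25 assignments meet the threshold.

6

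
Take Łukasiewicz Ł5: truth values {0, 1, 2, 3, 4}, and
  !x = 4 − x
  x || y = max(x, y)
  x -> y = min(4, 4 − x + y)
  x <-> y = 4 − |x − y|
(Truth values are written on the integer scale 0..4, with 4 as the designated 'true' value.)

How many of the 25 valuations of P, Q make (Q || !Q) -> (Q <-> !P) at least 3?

value 4: 13 assignments (counts)
value 3: 4 assignments (counts)
value 2: 4 assignments
value 1: 2 assignments
value 0: 2 assignments
So 17 of the 25 assignments meet the threshold.

17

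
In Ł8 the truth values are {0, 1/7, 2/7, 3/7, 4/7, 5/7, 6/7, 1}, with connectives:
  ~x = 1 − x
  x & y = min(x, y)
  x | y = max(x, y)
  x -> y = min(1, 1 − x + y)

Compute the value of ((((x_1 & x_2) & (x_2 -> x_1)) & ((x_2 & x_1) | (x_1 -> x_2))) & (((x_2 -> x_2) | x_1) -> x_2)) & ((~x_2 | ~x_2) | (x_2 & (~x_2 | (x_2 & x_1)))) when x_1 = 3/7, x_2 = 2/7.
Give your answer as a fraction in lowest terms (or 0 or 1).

x_1 & x_2 = 3/7 & 2/7 = 2/7
x_2 -> x_1 = 2/7 -> 3/7 = 1
(x_1 & x_2) & (x_2 -> x_1) = 2/7 & 1 = 2/7
x_2 & x_1 = 2/7 & 3/7 = 2/7
x_1 -> x_2 = 3/7 -> 2/7 = 6/7
(x_2 & x_1) | (x_1 -> x_2) = 2/7 | 6/7 = 6/7
((x_1 & x_2) & (x_2 -> x_1)) & ((x_2 & x_1) | (x_1 -> x_2)) = 2/7 & 6/7 = 2/7
x_2 -> x_2 = 2/7 -> 2/7 = 1
(x_2 -> x_2) | x_1 = 1 | 3/7 = 1
((x_2 -> x_2) | x_1) -> x_2 = 1 -> 2/7 = 2/7
(((x_1 & x_2) & (x_2 -> x_1)) & ((x_2 & x_1) | (x_1 -> x_2))) & (((x_2 -> x_2) | x_1) -> x_2) = 2/7 & 2/7 = 2/7
~x_2 = ~2/7 = 5/7
~x_2 = ~2/7 = 5/7
~x_2 | ~x_2 = 5/7 | 5/7 = 5/7
~x_2 = ~2/7 = 5/7
x_2 & x_1 = 2/7 & 3/7 = 2/7
~x_2 | (x_2 & x_1) = 5/7 | 2/7 = 5/7
x_2 & (~x_2 | (x_2 & x_1)) = 2/7 & 5/7 = 2/7
(~x_2 | ~x_2) | (x_2 & (~x_2 | (x_2 & x_1))) = 5/7 | 2/7 = 5/7
((((x_1 & x_2) & (x_2 -> x_1)) & ((x_2 & x_1) | (x_1 -> x_2))) & (((x_2 -> x_2) | x_1) -> x_2)) & ((~x_2 | ~x_2) | (x_2 & (~x_2 | (x_2 & x_1)))) = 2/7 & 5/7 = 2/7

2/7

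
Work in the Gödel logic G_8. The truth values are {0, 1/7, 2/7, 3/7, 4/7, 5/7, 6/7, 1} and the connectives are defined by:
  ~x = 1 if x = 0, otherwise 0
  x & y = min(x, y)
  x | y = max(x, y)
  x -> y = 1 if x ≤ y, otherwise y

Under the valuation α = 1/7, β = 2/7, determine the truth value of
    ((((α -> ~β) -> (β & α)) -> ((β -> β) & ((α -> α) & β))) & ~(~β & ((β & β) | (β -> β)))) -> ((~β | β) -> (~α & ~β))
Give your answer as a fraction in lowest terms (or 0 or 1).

~β = ~2/7 = 0
α -> ~β = 1/7 -> 0 = 0
β & α = 2/7 & 1/7 = 1/7
(α -> ~β) -> (β & α) = 0 -> 1/7 = 1
β -> β = 2/7 -> 2/7 = 1
α -> α = 1/7 -> 1/7 = 1
(α -> α) & β = 1 & 2/7 = 2/7
(β -> β) & ((α -> α) & β) = 1 & 2/7 = 2/7
((α -> ~β) -> (β & α)) -> ((β -> β) & ((α -> α) & β)) = 1 -> 2/7 = 2/7
~β = ~2/7 = 0
β & β = 2/7 & 2/7 = 2/7
β -> β = 2/7 -> 2/7 = 1
(β & β) | (β -> β) = 2/7 | 1 = 1
~β & ((β & β) | (β -> β)) = 0 & 1 = 0
~(~β & ((β & β) | (β -> β))) = ~0 = 1
(((α -> ~β) -> (β & α)) -> ((β -> β) & ((α -> α) & β))) & ~(~β & ((β & β) | (β -> β))) = 2/7 & 1 = 2/7
~β = ~2/7 = 0
~β | β = 0 | 2/7 = 2/7
~α = ~1/7 = 0
~β = ~2/7 = 0
~α & ~β = 0 & 0 = 0
(~β | β) -> (~α & ~β) = 2/7 -> 0 = 0
((((α -> ~β) -> (β & α)) -> ((β -> β) & ((α -> α) & β))) & ~(~β & ((β & β) | (β -> β)))) -> ((~β | β) -> (~α & ~β)) = 2/7 -> 0 = 0

0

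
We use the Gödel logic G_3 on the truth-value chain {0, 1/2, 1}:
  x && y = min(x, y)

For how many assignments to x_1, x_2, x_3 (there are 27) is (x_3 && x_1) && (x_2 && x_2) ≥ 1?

value 1: 1 assignment (counts)
value 1/2: 7 assignments
value 0: 19 assignments
So 1 of the 27 assignments meets the threshold.

1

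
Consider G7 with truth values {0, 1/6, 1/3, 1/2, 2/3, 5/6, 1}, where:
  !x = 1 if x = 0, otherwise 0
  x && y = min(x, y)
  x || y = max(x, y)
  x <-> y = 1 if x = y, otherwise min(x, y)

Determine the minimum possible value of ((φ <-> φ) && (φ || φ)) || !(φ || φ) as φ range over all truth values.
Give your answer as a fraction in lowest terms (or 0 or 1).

1/6

Take φ = 1/6:
φ <-> φ = 1/6 <-> 1/6 = 1
φ || φ = 1/6 || 1/6 = 1/6
(φ <-> φ) && (φ || φ) = 1 && 1/6 = 1/6
φ || φ = 1/6 || 1/6 = 1/6
!(φ || φ) = !1/6 = 0
((φ <-> φ) && (φ || φ)) || !(φ || φ) = 1/6 || 0 = 1/6
No assignment yields a value below 1/6, so this is the minimum.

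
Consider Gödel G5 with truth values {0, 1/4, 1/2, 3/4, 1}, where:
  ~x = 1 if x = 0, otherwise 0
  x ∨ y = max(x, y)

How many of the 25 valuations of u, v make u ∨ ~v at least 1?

value 1: 9 assignments (counts)
value 3/4: 4 assignments
value 1/2: 4 assignments
value 1/4: 4 assignments
value 0: 4 assignments
So 9 of the 25 assignments meet the threshold.

9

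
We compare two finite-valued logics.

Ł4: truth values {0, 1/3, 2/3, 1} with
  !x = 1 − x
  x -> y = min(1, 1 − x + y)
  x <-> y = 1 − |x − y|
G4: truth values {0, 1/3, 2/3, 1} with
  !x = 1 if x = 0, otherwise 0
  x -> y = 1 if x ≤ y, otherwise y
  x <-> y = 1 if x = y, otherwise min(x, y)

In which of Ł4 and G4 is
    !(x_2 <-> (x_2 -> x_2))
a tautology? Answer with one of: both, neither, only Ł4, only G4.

neither

In Ł4: at x_2 = 1/3 the value is 2/3 — not a tautology.
In G4: at x_2 = 1/3 the value is 0 — not a tautology.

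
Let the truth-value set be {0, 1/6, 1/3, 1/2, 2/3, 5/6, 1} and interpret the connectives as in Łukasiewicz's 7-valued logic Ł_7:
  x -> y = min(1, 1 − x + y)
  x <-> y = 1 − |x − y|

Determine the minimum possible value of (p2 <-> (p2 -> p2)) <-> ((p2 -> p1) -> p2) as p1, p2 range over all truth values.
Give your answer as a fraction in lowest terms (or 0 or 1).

1/2

Take p1 = 0, p2 = 1/2:
p2 -> p2 = 1/2 -> 1/2 = 1
p2 <-> (p2 -> p2) = 1/2 <-> 1 = 1/2
p2 -> p1 = 1/2 -> 0 = 1/2
(p2 -> p1) -> p2 = 1/2 -> 1/2 = 1
(p2 <-> (p2 -> p2)) <-> ((p2 -> p1) -> p2) = 1/2 <-> 1 = 1/2
No assignment yields a value below 1/2, so this is the minimum.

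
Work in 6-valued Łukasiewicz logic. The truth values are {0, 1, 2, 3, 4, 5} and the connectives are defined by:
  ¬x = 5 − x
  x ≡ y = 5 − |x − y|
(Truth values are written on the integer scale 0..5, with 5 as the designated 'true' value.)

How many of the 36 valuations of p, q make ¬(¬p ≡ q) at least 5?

2

value 5: 2 assignments (counts)
value 4: 4 assignments
value 3: 6 assignments
value 2: 8 assignments
value 1: 10 assignments
value 0: 6 assignments
So 2 of the 36 assignments meet the threshold.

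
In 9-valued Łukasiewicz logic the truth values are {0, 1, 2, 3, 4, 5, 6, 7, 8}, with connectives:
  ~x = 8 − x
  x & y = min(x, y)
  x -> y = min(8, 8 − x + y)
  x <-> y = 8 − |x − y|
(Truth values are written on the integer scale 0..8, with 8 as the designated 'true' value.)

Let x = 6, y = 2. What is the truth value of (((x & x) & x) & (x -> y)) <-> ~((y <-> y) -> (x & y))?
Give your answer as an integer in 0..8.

6

x & x = 6 & 6 = 6
(x & x) & x = 6 & 6 = 6
x -> y = 6 -> 2 = 4
((x & x) & x) & (x -> y) = 6 & 4 = 4
y <-> y = 2 <-> 2 = 8
x & y = 6 & 2 = 2
(y <-> y) -> (x & y) = 8 -> 2 = 2
~((y <-> y) -> (x & y)) = ~2 = 6
(((x & x) & x) & (x -> y)) <-> ~((y <-> y) -> (x & y)) = 4 <-> 6 = 6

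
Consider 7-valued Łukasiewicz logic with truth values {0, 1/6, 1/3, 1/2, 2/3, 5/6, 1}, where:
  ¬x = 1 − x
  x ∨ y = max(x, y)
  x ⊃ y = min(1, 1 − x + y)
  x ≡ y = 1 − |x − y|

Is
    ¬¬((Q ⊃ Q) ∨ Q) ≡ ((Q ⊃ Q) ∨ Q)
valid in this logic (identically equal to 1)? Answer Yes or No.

Yes

Q = 0 ↦ 1
Q = 1/6 ↦ 1
Q = 1/3 ↦ 1
Q = 1/2 ↦ 1
Q = 2/3 ↦ 1
Q = 5/6 ↦ 1
Q = 1 ↦ 1
Every assignment gives a value ≥ 1.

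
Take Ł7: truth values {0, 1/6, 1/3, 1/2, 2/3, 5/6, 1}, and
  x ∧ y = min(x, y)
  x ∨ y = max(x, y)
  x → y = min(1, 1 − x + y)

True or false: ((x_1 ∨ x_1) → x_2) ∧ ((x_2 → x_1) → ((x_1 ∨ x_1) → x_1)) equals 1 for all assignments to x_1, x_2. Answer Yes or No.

No

Counterexample: take x_1 = 1/6, x_2 = 0.
x_1 ∨ x_1 = 1/6 ∨ 1/6 = 1/6
(x_1 ∨ x_1) → x_2 = 1/6 → 0 = 5/6
x_2 → x_1 = 0 → 1/6 = 1
(x_1 ∨ x_1) → x_1 = 1/6 → 1/6 = 1
(x_2 → x_1) → ((x_1 ∨ x_1) → x_1) = 1 → 1 = 1
((x_1 ∨ x_1) → x_2) ∧ ((x_2 → x_1) → ((x_1 ∨ x_1) → x_1)) = 5/6 ∧ 1 = 5/6
This gives 5/6 ≠ 1.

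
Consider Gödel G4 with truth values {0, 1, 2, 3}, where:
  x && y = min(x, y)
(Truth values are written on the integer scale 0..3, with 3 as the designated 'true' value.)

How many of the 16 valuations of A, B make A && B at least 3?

A = 0, B = 0 ↦ 0  <
A = 0, B = 1 ↦ 0  <
A = 0, B = 2 ↦ 0  <
A = 0, B = 3 ↦ 0  <
A = 1, B = 0 ↦ 0  <
A = 1, B = 1 ↦ 1  <
A = 1, B = 2 ↦ 1  <
A = 1, B = 3 ↦ 1  <
A = 2, B = 0 ↦ 0  <
A = 2, B = 1 ↦ 1  <
A = 2, B = 2 ↦ 2  <
A = 2, B = 3 ↦ 2  <
A = 3, B = 0 ↦ 0  <
A = 3, B = 1 ↦ 1  <
A = 3, B = 2 ↦ 2  <
A = 3, B = 3 ↦ 3  ≥
So 1 of the 16 assignments meets the threshold.

1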